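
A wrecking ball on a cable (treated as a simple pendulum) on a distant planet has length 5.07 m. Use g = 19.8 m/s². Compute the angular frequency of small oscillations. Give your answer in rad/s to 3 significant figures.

ω = √(g/L) = √(19.8/5.07) = 1.98 rad/s.

1.98 rad/s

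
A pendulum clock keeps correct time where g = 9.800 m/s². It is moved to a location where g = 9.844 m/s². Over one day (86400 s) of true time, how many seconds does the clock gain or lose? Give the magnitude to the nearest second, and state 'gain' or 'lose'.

The clock's period scales as T ∝ 1/√g, so T'/T = √(9.800/9.844) = 0.997763.
In 86400 s of true time the clock registers 86400/0.997763 = 86593.7 s, so it gains 194 s.

gain 194 s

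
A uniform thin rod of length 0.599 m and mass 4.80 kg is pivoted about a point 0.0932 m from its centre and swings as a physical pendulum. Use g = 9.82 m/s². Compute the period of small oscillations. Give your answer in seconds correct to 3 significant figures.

1.29 s

For a physical pendulum T = 2π√(I/(mgd)), with d = 0.09320 m from pivot to centre of mass.
I_cm = mL²/12 = 4.80 × 0.599²/12 = 0.1435 kg·m²; I = I_cm + md² = 0.1435 + 4.80 × 0.09320² = 0.1852 kg·m².
T = 2π√(0.1852/(4.80 × 9.82 × 0.09320)) = 1.29 s.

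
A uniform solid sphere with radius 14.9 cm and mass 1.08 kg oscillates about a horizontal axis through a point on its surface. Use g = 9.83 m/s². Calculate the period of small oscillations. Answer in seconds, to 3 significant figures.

0.915 s

I_cm = (2/5)mr² = 0.009591 kg·m². The pivot is at distance d = 0.149 m from the centre of mass.
By the parallel-axis theorem, I = I_cm + md² = 0.009591 + 0.02398 = 0.03357 kg·m².
T = 2π√(I/(mgd)) = 2π√(0.03357/(1.08 × 9.83 × 0.149)) = 0.915 s.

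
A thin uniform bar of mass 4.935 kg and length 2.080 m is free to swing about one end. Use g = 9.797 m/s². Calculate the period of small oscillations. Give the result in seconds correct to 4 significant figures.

2.364 s

For a physical pendulum T = 2π√(I/(mgd)), with d = 1.0400 m from pivot to centre of mass.
I_cm = mL²/12 = 4.935 × 2.080²/12 = 1.7792 kg·m²; I = I_cm + md² = 1.7792 + 4.935 × 1.0400² = 7.1169 kg·m².
T = 2π√(7.1169/(4.935 × 9.797 × 1.0400)) = 2.364 s.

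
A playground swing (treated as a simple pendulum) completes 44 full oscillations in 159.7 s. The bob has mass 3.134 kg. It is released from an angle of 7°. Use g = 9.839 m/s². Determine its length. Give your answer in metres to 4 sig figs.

T = 159.7/44 = 3.6295 s.
From T = 2π√(L/g), L = gT²/(4π²) = 9.839 × 3.6295²/(4π²) = 3.283 m.

3.283 m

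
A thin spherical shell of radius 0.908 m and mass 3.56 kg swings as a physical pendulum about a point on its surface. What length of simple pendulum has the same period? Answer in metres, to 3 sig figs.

The equivalent simple-pendulum length is L_eq = I/(md), where I is about the pivot and d = 0.9080 m.
I_cm = (2/3)mR² = 1.957 kg·m², so I = I_cm + md² = 1.957 + 2.935 = 4.892 kg·m².
L_eq = 4.892/(3.56 × 0.9080) = 1.51 m.

1.51 m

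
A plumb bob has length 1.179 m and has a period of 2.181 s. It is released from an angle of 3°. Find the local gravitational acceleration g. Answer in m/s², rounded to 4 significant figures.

From T = 2π√(L/g), g = 4π²L/T² = 4π² × 1.179/2.1810² = 9.785 m/s².

9.785 m/s²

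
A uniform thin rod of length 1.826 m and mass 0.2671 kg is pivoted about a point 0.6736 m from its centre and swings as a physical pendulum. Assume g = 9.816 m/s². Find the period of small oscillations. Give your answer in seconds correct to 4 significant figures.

2.090 s

For a physical pendulum T = 2π√(I/(mgd)), with d = 0.67360 m from pivot to centre of mass.
I_cm = mL²/12 = 0.2671 × 1.826²/12 = 0.074215 kg·m²; I = I_cm + md² = 0.074215 + 0.2671 × 0.67360² = 0.19541 kg·m².
T = 2π√(0.19541/(0.2671 × 9.816 × 0.67360)) = 2.090 s.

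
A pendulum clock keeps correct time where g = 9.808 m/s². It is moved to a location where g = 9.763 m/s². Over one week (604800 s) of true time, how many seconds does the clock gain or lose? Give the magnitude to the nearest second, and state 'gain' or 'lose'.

lose 1389 s

The clock's period scales as T ∝ 1/√g, so T'/T = √(9.808/9.763) = 1.00230.
In 604800 s of true time the clock registers 604800/1.00230 = 603411.0 s, so it loses 1389 s.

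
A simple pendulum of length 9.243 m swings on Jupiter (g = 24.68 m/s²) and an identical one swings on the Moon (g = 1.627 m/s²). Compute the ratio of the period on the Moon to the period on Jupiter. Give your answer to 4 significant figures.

T ∝ 1/√g, so T₂/T₁ = √(g₁/g₂) = √(24.68/1.627) = 3.895.

3.895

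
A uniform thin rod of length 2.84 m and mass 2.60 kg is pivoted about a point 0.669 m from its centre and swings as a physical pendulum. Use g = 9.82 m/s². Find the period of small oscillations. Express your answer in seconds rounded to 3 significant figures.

For a physical pendulum T = 2π√(I/(mgd)), with d = 0.6690 m from pivot to centre of mass.
I_cm = mL²/12 = 2.60 × 2.84²/12 = 1.748 kg·m²; I = I_cm + md² = 1.748 + 2.60 × 0.6690² = 2.911 kg·m².
T = 2π√(2.911/(2.60 × 9.82 × 0.6690)) = 2.59 s.

2.59 s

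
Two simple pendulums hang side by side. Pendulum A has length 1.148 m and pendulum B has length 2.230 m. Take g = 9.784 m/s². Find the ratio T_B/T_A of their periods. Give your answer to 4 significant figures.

T ∝ √L, so T_B/T_A = √(L_B/L_A) = √(2.230/1.148) = 1.394.

1.394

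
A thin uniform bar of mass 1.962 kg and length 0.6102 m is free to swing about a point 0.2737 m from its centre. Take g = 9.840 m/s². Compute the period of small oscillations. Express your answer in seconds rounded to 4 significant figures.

1.246 s

For a physical pendulum T = 2π√(I/(mgd)), with d = 0.27370 m from pivot to centre of mass.
I_cm = mL²/12 = 1.962 × 0.6102²/12 = 0.060878 kg·m²; I = I_cm + md² = 0.060878 + 1.962 × 0.27370² = 0.20785 kg·m².
T = 2π√(0.20785/(1.962 × 9.840 × 0.27370)) = 1.246 s.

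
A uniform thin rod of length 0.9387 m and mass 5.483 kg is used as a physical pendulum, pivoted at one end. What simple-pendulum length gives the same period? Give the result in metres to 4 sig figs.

The equivalent simple-pendulum length is L_eq = I/(md), where I is about the pivot and d = 0.46935 m.
I_cm = (1/12)mL² = 0.40262 kg·m², so I = I_cm + md² = 0.40262 + 1.2078 = 1.6105 kg·m².
L_eq = 1.6105/(5.483 × 0.46935) = 0.6258 m.

0.6258 m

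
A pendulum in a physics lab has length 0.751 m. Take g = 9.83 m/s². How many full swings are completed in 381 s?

T = 2π√(L/g) = 2π√(0.751/9.83) = 1.737 s.
Number of complete oscillations = ⌊381/1.737⌋ = ⌊219.4⌋ = 219.

219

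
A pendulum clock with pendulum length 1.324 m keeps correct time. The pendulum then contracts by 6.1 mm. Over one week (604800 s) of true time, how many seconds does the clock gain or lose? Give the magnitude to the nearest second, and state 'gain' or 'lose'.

gain 1398 s

T ∝ √L, so T'/T = √(1.31790/1.324) = 0.997694.
In 604800 s of true time the clock registers 604800/0.997694 = 606198.1 s, so it gains 1398 s.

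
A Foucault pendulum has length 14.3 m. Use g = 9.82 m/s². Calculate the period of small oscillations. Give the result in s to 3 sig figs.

7.58 s

T = 2π√(L/g) = 2π√(14.3/9.82) = 2π × 1.207 = 7.58 s.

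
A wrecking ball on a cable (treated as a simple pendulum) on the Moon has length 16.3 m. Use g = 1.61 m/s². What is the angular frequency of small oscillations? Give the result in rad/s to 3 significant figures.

0.314 rad/s

ω = √(g/L) = √(1.61/16.3) = 0.314 rad/s.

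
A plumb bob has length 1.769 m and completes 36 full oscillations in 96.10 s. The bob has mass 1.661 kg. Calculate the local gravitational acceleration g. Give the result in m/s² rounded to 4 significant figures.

T = 96.10/36 = 2.6694 s.
From T = 2π√(L/g), g = 4π²L/T² = 4π² × 1.769/2.6694² = 9.800 m/s².

9.800 m/s²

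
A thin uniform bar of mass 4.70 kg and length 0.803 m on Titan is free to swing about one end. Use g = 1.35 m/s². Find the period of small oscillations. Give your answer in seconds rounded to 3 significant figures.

For a physical pendulum T = 2π√(I/(mgd)), with d = 0.4015 m from pivot to centre of mass.
I_cm = mL²/12 = 4.70 × 0.803²/12 = 0.2526 kg·m²; I = I_cm + md² = 0.2526 + 4.70 × 0.4015² = 1.010 kg·m².
T = 2π√(1.010/(4.70 × 1.35 × 0.4015)) = 3.96 s.

3.96 s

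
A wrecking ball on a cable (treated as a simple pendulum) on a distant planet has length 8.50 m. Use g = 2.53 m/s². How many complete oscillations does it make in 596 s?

51

T = 2π√(L/g) = 2π√(8.50/2.53) = 11.52 s.
Number of complete oscillations = ⌊596/11.52⌋ = ⌊51.75⌋ = 51.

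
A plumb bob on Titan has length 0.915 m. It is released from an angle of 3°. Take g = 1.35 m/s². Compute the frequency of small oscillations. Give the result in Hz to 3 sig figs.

0.193 Hz

T = 2π√(L/g) = 2π√(0.915/1.35) = 5.173 s, so f = 1/T = 0.193 Hz.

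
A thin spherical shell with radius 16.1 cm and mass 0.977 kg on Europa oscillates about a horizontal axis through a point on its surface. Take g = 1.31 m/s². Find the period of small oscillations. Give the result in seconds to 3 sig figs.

2.84 s

I_cm = (2/3)mr² = 0.01688 kg·m². The pivot is at distance d = 0.161 m from the centre of mass.
By the parallel-axis theorem, I = I_cm + md² = 0.01688 + 0.02532 = 0.04221 kg·m².
T = 2π√(I/(mgd)) = 2π√(0.04221/(0.977 × 1.31 × 0.161)) = 2.84 s.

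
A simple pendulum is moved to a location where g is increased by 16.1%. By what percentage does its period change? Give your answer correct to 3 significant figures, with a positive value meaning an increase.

T ∝ 1/√g, so T'/T = 1/√(1.161) = 0.9281.
Percentage change in T = (0.9281 − 1) × 100% = -7.19%.

-7.19%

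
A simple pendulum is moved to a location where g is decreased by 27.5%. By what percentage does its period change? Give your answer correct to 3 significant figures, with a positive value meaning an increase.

17.4%

T ∝ 1/√g, so T'/T = 1/√(0.7250) = 1.174.
Percentage change in T = (1.174 − 1) × 100% = 17.4%.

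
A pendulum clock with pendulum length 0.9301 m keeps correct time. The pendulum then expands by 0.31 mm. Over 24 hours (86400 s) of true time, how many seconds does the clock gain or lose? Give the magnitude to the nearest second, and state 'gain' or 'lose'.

T ∝ √L, so T'/T = √(0.93041/0.9301) = 1.00017.
In 86400 s of true time the clock registers 86400/1.00017 = 86385.6 s, so it loses 14 s.

lose 14 s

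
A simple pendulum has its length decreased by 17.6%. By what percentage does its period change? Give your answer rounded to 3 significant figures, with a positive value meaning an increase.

T ∝ √L, so T'/T = √(0.8240) = 0.9077.
Percentage change in T = (0.9077 − 1) × 100% = -9.23%.

-9.23%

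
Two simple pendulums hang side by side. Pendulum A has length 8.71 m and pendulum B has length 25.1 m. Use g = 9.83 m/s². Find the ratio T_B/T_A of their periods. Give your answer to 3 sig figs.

T ∝ √L, so T_B/T_A = √(L_B/L_A) = √(25.1/8.71) = 1.70.

1.70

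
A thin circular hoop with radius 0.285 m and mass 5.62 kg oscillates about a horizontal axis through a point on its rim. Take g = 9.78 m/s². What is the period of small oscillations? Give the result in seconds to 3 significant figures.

I_cm = mr² = 0.4565 kg·m². The pivot is at distance d = 0.285 m from the centre of mass.
By the parallel-axis theorem, I = I_cm + md² = 0.4565 + 0.4565 = 0.9130 kg·m².
T = 2π√(I/(mgd)) = 2π√(0.9130/(5.62 × 9.78 × 0.285)) = 1.52 s.

1.52 s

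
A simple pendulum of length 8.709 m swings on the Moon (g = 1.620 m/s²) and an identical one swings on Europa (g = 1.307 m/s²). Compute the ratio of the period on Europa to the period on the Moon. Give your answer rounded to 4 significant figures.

1.113

T ∝ 1/√g, so T₂/T₁ = √(g₁/g₂) = √(1.620/1.307) = 1.113.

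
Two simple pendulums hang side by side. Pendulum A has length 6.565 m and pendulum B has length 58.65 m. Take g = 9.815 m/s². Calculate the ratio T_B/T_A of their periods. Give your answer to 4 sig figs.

2.989

T ∝ √L, so T_B/T_A = √(L_B/L_A) = √(58.65/6.565) = 2.989.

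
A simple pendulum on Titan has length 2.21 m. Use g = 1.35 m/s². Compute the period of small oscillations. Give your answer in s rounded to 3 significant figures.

T = 2π√(L/g) = 2π√(2.21/1.35) = 2π × 1.279 = 8.04 s.

8.04 s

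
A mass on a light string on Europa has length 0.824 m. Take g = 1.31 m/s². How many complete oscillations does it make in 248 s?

49

T = 2π√(L/g) = 2π√(0.824/1.31) = 4.983 s.
Number of complete oscillations = ⌊248/4.983⌋ = ⌊49.77⌋ = 49.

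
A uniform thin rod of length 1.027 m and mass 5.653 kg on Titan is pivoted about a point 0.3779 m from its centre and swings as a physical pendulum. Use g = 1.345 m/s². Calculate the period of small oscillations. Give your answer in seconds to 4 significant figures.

4.233 s

For a physical pendulum T = 2π√(I/(mgd)), with d = 0.37790 m from pivot to centre of mass.
I_cm = mL²/12 = 5.653 × 1.027²/12 = 0.49687 kg·m²; I = I_cm + md² = 0.49687 + 5.653 × 0.37790² = 1.3042 kg·m².
T = 2π√(1.3042/(5.653 × 1.345 × 0.37790)) = 4.233 s.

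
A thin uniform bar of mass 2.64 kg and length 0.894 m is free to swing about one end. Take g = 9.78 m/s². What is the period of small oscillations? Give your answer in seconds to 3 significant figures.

1.55 s

For a physical pendulum T = 2π√(I/(mgd)), with d = 0.4470 m from pivot to centre of mass.
I_cm = mL²/12 = 2.64 × 0.894²/12 = 0.1758 kg·m²; I = I_cm + md² = 0.1758 + 2.64 × 0.4470² = 0.7033 kg·m².
T = 2π√(0.7033/(2.64 × 9.78 × 0.4470)) = 1.55 s.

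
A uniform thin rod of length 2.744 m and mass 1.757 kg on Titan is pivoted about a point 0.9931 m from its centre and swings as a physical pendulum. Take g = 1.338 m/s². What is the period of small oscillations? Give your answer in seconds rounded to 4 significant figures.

6.924 s

For a physical pendulum T = 2π√(I/(mgd)), with d = 0.99310 m from pivot to centre of mass.
I_cm = mL²/12 = 1.757 × 2.744²/12 = 1.1024 kg·m²; I = I_cm + md² = 1.1024 + 1.757 × 0.99310² = 2.8353 kg·m².
T = 2π√(2.8353/(1.757 × 1.338 × 0.99310)) = 6.924 s.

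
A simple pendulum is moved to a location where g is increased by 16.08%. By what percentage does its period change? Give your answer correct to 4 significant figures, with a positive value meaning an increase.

-7.184%

T ∝ 1/√g, so T'/T = 1/√(1.1608) = 0.92816.
Percentage change in T = (0.92816 − 1) × 100% = -7.184%.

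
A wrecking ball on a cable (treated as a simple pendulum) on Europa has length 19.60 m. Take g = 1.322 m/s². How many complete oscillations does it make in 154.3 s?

6

T = 2π√(L/g) = 2π√(19.60/1.322) = 24.193 s.
Number of complete oscillations = ⌊154.3/24.193⌋ = ⌊6.3778⌋ = 6.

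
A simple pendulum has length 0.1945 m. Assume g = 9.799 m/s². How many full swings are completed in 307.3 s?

347

T = 2π√(L/g) = 2π√(0.1945/9.799) = 0.88522 s.
Number of complete oscillations = ⌊307.3/0.88522⌋ = ⌊347.15⌋ = 347.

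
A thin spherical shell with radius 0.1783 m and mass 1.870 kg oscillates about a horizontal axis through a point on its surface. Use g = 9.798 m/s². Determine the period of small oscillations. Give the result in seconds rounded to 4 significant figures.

I_cm = (2/3)mr² = 0.039633 kg·m². The pivot is at distance d = 0.1783 m from the centre of mass.
By the parallel-axis theorem, I = I_cm + md² = 0.039633 + 0.059449 = 0.099082 kg·m².
T = 2π√(I/(mgd)) = 2π√(0.099082/(1.870 × 9.798 × 0.1783)) = 1.094 s.

1.094 s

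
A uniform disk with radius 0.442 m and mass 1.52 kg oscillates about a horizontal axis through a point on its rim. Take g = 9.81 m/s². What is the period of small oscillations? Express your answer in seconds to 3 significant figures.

1.63 s

I_cm = ½mr² = 0.1485 kg·m². The pivot is at distance d = 0.442 m from the centre of mass.
By the parallel-axis theorem, I = I_cm + md² = 0.1485 + 0.2970 = 0.4454 kg·m².
T = 2π√(I/(mgd)) = 2π√(0.4454/(1.52 × 9.81 × 0.442)) = 1.63 s.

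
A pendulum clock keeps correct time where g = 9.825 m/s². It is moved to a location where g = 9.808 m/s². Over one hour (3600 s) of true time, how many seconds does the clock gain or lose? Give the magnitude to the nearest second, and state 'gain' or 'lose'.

lose 3 s

The clock's period scales as T ∝ 1/√g, so T'/T = √(9.825/9.808) = 1.00087.
In 3600 s of true time the clock registers 3600/1.00087 = 3596.9 s, so it loses 3 s.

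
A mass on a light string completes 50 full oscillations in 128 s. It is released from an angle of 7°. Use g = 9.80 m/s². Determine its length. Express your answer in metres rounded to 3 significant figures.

1.63 m

T = 128/50 = 2.560 s.
From T = 2π√(L/g), L = gT²/(4π²) = 9.80 × 2.560²/(4π²) = 1.63 m.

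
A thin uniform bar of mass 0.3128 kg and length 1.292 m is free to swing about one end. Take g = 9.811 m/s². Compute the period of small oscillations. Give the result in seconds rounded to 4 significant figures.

For a physical pendulum T = 2π√(I/(mgd)), with d = 0.64600 m from pivot to centre of mass.
I_cm = mL²/12 = 0.3128 × 1.292²/12 = 0.043512 kg·m²; I = I_cm + md² = 0.043512 + 0.3128 × 0.64600² = 0.17405 kg·m².
T = 2π√(0.17405/(0.3128 × 9.811 × 0.64600)) = 1.862 s.

1.862 s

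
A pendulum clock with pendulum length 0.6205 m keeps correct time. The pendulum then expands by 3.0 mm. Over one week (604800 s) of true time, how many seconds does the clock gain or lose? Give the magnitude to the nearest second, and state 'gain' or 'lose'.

lose 1457 s

T ∝ √L, so T'/T = √(0.62350/0.6205) = 1.00241.
In 604800 s of true time the clock registers 604800/1.00241 = 603343.2 s, so it loses 1457 s.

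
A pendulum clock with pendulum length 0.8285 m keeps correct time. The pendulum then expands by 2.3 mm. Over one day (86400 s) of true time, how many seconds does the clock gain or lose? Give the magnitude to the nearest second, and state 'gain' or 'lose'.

lose 120 s

T ∝ √L, so T'/T = √(0.83080/0.8285) = 1.00139.
In 86400 s of true time the clock registers 86400/1.00139 = 86280.3 s, so it loses 120 s.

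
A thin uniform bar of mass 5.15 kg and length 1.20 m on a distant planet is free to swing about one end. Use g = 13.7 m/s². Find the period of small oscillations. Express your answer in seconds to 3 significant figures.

1.52 s

For a physical pendulum T = 2π√(I/(mgd)), with d = 0.6000 m from pivot to centre of mass.
I_cm = mL²/12 = 5.15 × 1.20²/12 = 0.6180 kg·m²; I = I_cm + md² = 0.6180 + 5.15 × 0.6000² = 2.472 kg·m².
T = 2π√(2.472/(5.15 × 13.7 × 0.6000)) = 1.52 s.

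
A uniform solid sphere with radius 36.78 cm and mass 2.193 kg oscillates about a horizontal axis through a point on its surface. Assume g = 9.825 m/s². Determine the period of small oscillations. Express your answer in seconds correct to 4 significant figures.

1.438 s

I_cm = (2/5)mr² = 0.11866 kg·m². The pivot is at distance d = 0.3678 m from the centre of mass.
By the parallel-axis theorem, I = I_cm + md² = 0.11866 + 0.29666 = 0.41533 kg·m².
T = 2π√(I/(mgd)) = 2π√(0.41533/(2.193 × 9.825 × 0.3678)) = 1.438 s.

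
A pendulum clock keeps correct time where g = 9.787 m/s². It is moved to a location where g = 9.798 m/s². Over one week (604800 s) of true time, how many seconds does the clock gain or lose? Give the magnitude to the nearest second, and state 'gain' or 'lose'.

The clock's period scales as T ∝ 1/√g, so T'/T = √(9.787/9.798) = 0.999439.
In 604800 s of true time the clock registers 604800/0.999439 = 605139.8 s, so it gains 340 s.

gain 340 s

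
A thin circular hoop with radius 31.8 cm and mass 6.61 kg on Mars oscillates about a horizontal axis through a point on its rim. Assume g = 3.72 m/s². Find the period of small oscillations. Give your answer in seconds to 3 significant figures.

I_cm = mr² = 0.6684 kg·m². The pivot is at distance d = 0.318 m from the centre of mass.
By the parallel-axis theorem, I = I_cm + md² = 0.6684 + 0.6684 = 1.337 kg·m².
T = 2π√(I/(mgd)) = 2π√(1.337/(6.61 × 3.72 × 0.318)) = 2.60 s.

2.60 s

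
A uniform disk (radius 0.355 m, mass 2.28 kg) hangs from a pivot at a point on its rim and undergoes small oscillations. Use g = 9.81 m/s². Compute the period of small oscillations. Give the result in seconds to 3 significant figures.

1.46 s

I_cm = ½mr² = 0.1437 kg·m². The pivot is at distance d = 0.355 m from the centre of mass.
By the parallel-axis theorem, I = I_cm + md² = 0.1437 + 0.2873 = 0.4310 kg·m².
T = 2π√(I/(mgd)) = 2π√(0.4310/(2.28 × 9.81 × 0.355)) = 1.46 s.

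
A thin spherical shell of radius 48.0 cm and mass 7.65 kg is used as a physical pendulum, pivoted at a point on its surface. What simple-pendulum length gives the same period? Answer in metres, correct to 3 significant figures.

0.800 m

The equivalent simple-pendulum length is L_eq = I/(md), where I is about the pivot and d = 0.4800 m.
I_cm = (2/3)mR² = 1.175 kg·m², so I = I_cm + md² = 1.175 + 1.763 = 2.938 kg·m².
L_eq = 2.938/(7.65 × 0.4800) = 0.800 m.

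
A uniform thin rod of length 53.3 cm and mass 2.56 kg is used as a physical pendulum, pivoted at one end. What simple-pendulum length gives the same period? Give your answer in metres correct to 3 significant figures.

The equivalent simple-pendulum length is L_eq = I/(md), where I is about the pivot and d = 0.2665 m.
I_cm = (1/12)mL² = 0.06061 kg·m², so I = I_cm + md² = 0.06061 + 0.1818 = 0.2424 kg·m².
L_eq = 0.2424/(2.56 × 0.2665) = 0.355 m.

0.355 m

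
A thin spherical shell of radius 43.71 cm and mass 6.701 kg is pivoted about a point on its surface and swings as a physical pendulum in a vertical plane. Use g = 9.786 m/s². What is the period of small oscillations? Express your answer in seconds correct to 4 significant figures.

I_cm = (2/3)mr² = 0.85351 kg·m². The pivot is at distance d = 0.4371 m from the centre of mass.
By the parallel-axis theorem, I = I_cm + md² = 0.85351 + 1.2803 = 2.1338 kg·m².
T = 2π√(I/(mgd)) = 2π√(2.1338/(6.701 × 9.786 × 0.4371)) = 1.714 s.

1.714 s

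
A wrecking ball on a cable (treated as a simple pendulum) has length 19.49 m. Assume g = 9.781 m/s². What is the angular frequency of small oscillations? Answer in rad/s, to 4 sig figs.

ω = √(g/L) = √(9.781/19.49) = 0.7084 rad/s.

0.7084 rad/s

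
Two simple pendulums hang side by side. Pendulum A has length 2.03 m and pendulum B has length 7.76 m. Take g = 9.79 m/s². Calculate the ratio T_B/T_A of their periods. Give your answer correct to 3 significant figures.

1.96

T ∝ √L, so T_B/T_A = √(L_B/L_A) = √(7.76/2.03) = 1.96.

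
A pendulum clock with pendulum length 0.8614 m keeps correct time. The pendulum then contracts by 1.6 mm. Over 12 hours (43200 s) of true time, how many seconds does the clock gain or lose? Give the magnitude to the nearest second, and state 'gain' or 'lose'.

gain 40 s

T ∝ √L, so T'/T = √(0.85980/0.8614) = 0.999071.
In 43200 s of true time the clock registers 43200/0.999071 = 43240.2 s, so it gains 40 s.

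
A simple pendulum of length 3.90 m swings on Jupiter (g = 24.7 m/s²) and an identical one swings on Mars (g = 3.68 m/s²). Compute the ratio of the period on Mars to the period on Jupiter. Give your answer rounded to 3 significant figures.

T ∝ 1/√g, so T₂/T₁ = √(g₁/g₂) = √(24.7/3.68) = 2.59.

2.59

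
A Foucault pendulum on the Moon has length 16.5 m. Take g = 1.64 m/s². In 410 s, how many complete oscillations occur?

T = 2π√(L/g) = 2π√(16.5/1.64) = 19.93 s.
Number of complete oscillations = ⌊410/19.93⌋ = ⌊20.57⌋ = 20.

20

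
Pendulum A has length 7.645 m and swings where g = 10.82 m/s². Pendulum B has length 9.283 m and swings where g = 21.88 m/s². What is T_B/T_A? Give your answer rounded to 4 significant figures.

0.7749

T = 2π√(L/g), so T_B/T_A = √((L_B/g_B)/(L_A/g_A)) = √((9.283/21.88)/(7.645/10.82)) = 0.7749.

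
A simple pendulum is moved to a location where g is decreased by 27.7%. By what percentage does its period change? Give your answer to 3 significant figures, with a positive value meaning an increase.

T ∝ 1/√g, so T'/T = 1/√(0.7230) = 1.176.
Percentage change in T = (1.176 − 1) × 100% = 17.6%.

17.6%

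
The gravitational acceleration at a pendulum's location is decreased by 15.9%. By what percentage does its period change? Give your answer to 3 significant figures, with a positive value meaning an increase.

9.04%

T ∝ 1/√g, so T'/T = 1/√(0.8410) = 1.090.
Percentage change in T = (1.090 − 1) × 100% = 9.04%.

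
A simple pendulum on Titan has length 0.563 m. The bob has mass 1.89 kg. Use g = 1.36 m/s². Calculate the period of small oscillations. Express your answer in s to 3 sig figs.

4.04 s

T = 2π√(L/g) = 2π√(0.563/1.36) = 2π × 0.6434 = 4.04 s.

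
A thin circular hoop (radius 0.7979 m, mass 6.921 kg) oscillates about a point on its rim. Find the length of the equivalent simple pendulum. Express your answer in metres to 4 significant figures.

The equivalent simple-pendulum length is L_eq = I/(md), where I is about the pivot and d = 0.79790 m.
I_cm = mR² = 4.4062 kg·m², so I = I_cm + md² = 4.4062 + 4.4062 = 8.8124 kg·m².
L_eq = 8.8124/(6.921 × 0.79790) = 1.596 m.

1.596 m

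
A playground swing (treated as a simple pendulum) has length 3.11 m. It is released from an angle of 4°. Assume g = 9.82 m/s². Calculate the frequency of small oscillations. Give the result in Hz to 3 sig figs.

0.283 Hz

T = 2π√(L/g) = 2π√(3.11/9.82) = 3.536 s, so f = 1/T = 0.283 Hz.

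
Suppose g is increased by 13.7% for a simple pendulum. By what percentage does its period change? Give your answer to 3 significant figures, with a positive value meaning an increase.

T ∝ 1/√g, so T'/T = 1/√(1.137) = 0.9378.
Percentage change in T = (0.9378 − 1) × 100% = -6.22%.

-6.22%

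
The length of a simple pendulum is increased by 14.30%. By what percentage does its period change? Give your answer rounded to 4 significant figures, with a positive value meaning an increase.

T ∝ √L, so T'/T = √(1.1430) = 1.0691.
Percentage change in T = (1.0691 − 1) × 100% = 6.911%.

6.911%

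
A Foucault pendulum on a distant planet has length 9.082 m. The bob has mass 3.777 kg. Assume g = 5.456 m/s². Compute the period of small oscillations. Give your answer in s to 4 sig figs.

T = 2π√(L/g) = 2π√(9.082/5.456) = 2π × 1.2902 = 8.107 s.

8.107 s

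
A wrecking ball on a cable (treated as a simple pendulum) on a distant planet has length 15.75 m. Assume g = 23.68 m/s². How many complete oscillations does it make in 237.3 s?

T = 2π√(L/g) = 2π√(15.75/23.68) = 5.1242 s.
Number of complete oscillations = ⌊237.3/5.1242⌋ = ⌊46.309⌋ = 46.

46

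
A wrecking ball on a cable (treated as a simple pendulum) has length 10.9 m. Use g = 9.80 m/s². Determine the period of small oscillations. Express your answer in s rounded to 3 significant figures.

T = 2π√(L/g) = 2π√(10.9/9.80) = 2π × 1.055 = 6.63 s.

6.63 s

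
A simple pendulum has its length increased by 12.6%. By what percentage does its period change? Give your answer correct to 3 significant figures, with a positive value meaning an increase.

T ∝ √L, so T'/T = √(1.126) = 1.061.
Percentage change in T = (1.061 − 1) × 100% = 6.11%.

6.11%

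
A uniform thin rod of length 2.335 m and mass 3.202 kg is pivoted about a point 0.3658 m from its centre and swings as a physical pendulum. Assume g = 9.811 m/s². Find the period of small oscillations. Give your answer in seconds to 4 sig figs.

2.544 s

For a physical pendulum T = 2π√(I/(mgd)), with d = 0.36580 m from pivot to centre of mass.
I_cm = mL²/12 = 3.202 × 2.335²/12 = 1.4548 kg·m²; I = I_cm + md² = 1.4548 + 3.202 × 0.36580² = 1.8833 kg·m².
T = 2π√(1.8833/(3.202 × 9.811 × 0.36580)) = 2.544 s.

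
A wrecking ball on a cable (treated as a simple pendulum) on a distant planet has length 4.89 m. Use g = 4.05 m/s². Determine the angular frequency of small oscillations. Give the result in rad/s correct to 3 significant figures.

0.910 rad/s

ω = √(g/L) = √(4.05/4.89) = 0.910 rad/s.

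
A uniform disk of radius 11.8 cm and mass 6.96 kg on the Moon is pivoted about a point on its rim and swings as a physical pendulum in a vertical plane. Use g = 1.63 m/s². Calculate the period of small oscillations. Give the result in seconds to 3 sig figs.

I_cm = ½mr² = 0.04846 kg·m². The pivot is at distance d = 0.118 m from the centre of mass.
By the parallel-axis theorem, I = I_cm + md² = 0.04846 + 0.09691 = 0.1454 kg·m².
T = 2π√(I/(mgd)) = 2π√(0.1454/(6.96 × 1.63 × 0.118)) = 2.07 s.

2.07 s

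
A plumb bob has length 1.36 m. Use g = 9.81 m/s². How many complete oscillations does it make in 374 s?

159

T = 2π√(L/g) = 2π√(1.36/9.81) = 2.339 s.
Number of complete oscillations = ⌊374/2.339⌋ = ⌊159.9⌋ = 159.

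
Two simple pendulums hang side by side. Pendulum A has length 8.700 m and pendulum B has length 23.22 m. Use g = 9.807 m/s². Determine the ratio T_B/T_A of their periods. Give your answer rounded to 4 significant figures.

1.634

T ∝ √L, so T_B/T_A = √(L_B/L_A) = √(23.22/8.700) = 1.634.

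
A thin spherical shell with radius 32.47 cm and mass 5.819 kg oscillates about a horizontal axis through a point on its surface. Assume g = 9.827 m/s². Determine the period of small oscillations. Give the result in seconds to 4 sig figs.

1.474 s

I_cm = (2/3)mr² = 0.40900 kg·m². The pivot is at distance d = 0.3247 m from the centre of mass.
By the parallel-axis theorem, I = I_cm + md² = 0.40900 + 0.61350 = 1.0225 kg·m².
T = 2π√(I/(mgd)) = 2π√(1.0225/(5.819 × 9.827 × 0.3247)) = 1.474 s.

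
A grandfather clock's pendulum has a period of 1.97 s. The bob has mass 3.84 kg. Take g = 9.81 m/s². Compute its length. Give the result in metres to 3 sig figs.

0.964 m

From T = 2π√(L/g), L = gT²/(4π²) = 9.81 × 1.970²/(4π²) = 0.964 m.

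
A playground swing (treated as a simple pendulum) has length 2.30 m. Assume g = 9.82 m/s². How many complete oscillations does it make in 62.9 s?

20

T = 2π√(L/g) = 2π√(2.30/9.82) = 3.041 s.
Number of complete oscillations = ⌊62.9/3.041⌋ = ⌊20.69⌋ = 20.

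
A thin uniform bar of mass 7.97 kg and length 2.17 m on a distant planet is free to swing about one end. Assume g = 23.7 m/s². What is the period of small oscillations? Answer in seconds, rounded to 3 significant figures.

1.55 s

For a physical pendulum T = 2π√(I/(mgd)), with d = 1.085 m from pivot to centre of mass.
I_cm = mL²/12 = 7.97 × 2.17²/12 = 3.127 kg·m²; I = I_cm + md² = 3.127 + 7.97 × 1.085² = 12.51 kg·m².
T = 2π√(12.51/(7.97 × 23.7 × 1.085)) = 1.55 s.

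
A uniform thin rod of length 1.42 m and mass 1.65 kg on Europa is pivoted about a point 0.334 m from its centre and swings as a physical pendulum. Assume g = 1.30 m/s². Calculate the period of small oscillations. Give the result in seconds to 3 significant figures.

For a physical pendulum T = 2π√(I/(mgd)), with d = 0.3340 m from pivot to centre of mass.
I_cm = mL²/12 = 1.65 × 1.42²/12 = 0.2773 kg·m²; I = I_cm + md² = 0.2773 + 1.65 × 0.3340² = 0.4613 kg·m².
T = 2π√(0.4613/(1.65 × 1.30 × 0.3340)) = 5.04 s.

5.04 s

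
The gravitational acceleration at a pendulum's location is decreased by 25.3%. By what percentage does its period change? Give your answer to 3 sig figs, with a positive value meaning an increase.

T ∝ 1/√g, so T'/T = 1/√(0.7470) = 1.157.
Percentage change in T = (1.157 − 1) × 100% = 15.7%.

15.7%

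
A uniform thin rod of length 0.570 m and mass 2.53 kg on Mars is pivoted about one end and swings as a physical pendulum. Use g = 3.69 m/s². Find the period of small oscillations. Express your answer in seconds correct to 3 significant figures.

For a physical pendulum T = 2π√(I/(mgd)), with d = 0.2850 m from pivot to centre of mass.
I_cm = mL²/12 = 2.53 × 0.570²/12 = 0.06850 kg·m²; I = I_cm + md² = 0.06850 + 2.53 × 0.2850² = 0.2740 kg·m².
T = 2π√(0.2740/(2.53 × 3.69 × 0.2850)) = 2.02 s.

2.02 s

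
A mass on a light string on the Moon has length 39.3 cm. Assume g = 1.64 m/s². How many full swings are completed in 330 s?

107

T = 2π√(L/g) = 2π√(0.393/1.64) = 3.076 s.
Number of complete oscillations = ⌊330/3.076⌋ = ⌊107.3⌋ = 107.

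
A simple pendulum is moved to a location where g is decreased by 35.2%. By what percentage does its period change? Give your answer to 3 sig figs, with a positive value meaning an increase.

24.2%

T ∝ 1/√g, so T'/T = 1/√(0.6480) = 1.242.
Percentage change in T = (1.242 − 1) × 100% = 24.2%.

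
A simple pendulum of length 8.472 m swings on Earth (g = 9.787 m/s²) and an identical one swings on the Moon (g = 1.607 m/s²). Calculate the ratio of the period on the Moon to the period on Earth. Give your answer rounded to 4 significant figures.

T ∝ 1/√g, so T₂/T₁ = √(g₁/g₂) = √(9.787/1.607) = 2.468.

2.468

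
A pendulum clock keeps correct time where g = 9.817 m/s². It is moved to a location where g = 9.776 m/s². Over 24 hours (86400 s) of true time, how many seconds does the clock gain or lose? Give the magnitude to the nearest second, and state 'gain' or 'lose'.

lose 181 s

The clock's period scales as T ∝ 1/√g, so T'/T = √(9.817/9.776) = 1.00209.
In 86400 s of true time the clock registers 86400/1.00209 = 86219.4 s, so it loses 181 s.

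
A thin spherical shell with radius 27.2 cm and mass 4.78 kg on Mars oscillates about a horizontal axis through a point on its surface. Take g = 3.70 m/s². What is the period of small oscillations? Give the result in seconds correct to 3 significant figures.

I_cm = (2/3)mr² = 0.2358 kg·m². The pivot is at distance d = 0.272 m from the centre of mass.
By the parallel-axis theorem, I = I_cm + md² = 0.2358 + 0.3536 = 0.5894 kg·m².
T = 2π√(I/(mgd)) = 2π√(0.5894/(4.78 × 3.70 × 0.272)) = 2.20 s.

2.20 s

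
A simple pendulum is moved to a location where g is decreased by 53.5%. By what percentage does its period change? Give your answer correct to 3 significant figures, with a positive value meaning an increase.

46.6%

T ∝ 1/√g, so T'/T = 1/√(0.4650) = 1.466.
Percentage change in T = (1.466 − 1) × 100% = 46.6%.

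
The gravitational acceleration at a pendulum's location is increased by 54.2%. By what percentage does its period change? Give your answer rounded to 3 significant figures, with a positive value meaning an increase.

-19.5%

T ∝ 1/√g, so T'/T = 1/√(1.542) = 0.8053.
Percentage change in T = (0.8053 − 1) × 100% = -19.5%.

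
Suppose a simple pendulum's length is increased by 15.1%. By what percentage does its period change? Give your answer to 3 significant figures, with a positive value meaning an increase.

7.28%

T ∝ √L, so T'/T = √(1.151) = 1.073.
Percentage change in T = (1.073 − 1) × 100% = 7.28%.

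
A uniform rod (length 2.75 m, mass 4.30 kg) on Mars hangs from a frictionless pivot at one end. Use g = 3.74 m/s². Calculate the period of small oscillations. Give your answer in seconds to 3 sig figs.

For a physical pendulum T = 2π√(I/(mgd)), with d = 1.375 m from pivot to centre of mass.
I_cm = mL²/12 = 4.30 × 2.75²/12 = 2.710 kg·m²; I = I_cm + md² = 2.710 + 4.30 × 1.375² = 10.84 kg·m².
T = 2π√(10.84/(4.30 × 3.74 × 1.375)) = 4.40 s.

4.40 s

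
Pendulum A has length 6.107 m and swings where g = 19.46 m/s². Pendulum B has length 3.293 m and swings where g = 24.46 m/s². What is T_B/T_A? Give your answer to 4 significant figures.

0.6550

T = 2π√(L/g), so T_B/T_A = √((L_B/g_B)/(L_A/g_A)) = √((3.293/24.46)/(6.107/19.46)) = 0.6550.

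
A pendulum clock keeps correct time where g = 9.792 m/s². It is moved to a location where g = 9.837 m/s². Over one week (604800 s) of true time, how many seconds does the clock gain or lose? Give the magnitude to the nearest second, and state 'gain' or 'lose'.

gain 1388 s

The clock's period scales as T ∝ 1/√g, so T'/T = √(9.792/9.837) = 0.997710.
In 604800 s of true time the clock registers 604800/0.997710 = 606188.1 s, so it gains 1388 s.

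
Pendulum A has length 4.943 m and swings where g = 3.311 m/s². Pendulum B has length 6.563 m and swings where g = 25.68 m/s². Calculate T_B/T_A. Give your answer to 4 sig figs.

0.4137

T = 2π√(L/g), so T_B/T_A = √((L_B/g_B)/(L_A/g_A)) = √((6.563/25.68)/(4.943/3.311)) = 0.4137.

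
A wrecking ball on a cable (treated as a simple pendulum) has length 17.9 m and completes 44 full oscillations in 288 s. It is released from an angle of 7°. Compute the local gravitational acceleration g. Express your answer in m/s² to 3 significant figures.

T = 288/44 = 6.545 s.
From T = 2π√(L/g), g = 4π²L/T² = 4π² × 17.9/6.545² = 16.5 m/s².

16.5 m/s²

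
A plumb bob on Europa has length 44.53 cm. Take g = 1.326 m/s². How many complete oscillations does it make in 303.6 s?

83

T = 2π√(L/g) = 2π√(0.4453/1.326) = 3.6411 s.
Number of complete oscillations = ⌊303.6/3.6411⌋ = ⌊83.381⌋ = 83.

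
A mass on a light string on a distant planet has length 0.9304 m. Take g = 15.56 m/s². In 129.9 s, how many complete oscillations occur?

T = 2π√(L/g) = 2π√(0.9304/15.56) = 1.5364 s.
Number of complete oscillations = ⌊129.9/1.5364⌋ = ⌊84.547⌋ = 84.

84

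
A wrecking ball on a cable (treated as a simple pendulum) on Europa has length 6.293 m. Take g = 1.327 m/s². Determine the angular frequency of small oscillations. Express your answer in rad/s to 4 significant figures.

ω = √(g/L) = √(1.327/6.293) = 0.4592 rad/s.

0.4592 rad/s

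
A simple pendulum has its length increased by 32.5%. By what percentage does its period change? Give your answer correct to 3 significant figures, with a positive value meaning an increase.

T ∝ √L, so T'/T = √(1.325) = 1.151.
Percentage change in T = (1.151 − 1) × 100% = 15.1%.

15.1%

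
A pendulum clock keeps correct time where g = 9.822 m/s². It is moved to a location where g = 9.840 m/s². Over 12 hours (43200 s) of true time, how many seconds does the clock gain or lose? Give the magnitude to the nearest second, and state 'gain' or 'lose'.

gain 40 s

The clock's period scales as T ∝ 1/√g, so T'/T = √(9.822/9.840) = 0.999085.
In 43200 s of true time the clock registers 43200/0.999085 = 43239.6 s, so it gains 40 s.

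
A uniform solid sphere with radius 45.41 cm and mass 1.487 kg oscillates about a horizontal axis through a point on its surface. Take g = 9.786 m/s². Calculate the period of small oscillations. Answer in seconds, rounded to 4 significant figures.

I_cm = (2/5)mr² = 0.12265 kg·m². The pivot is at distance d = 0.4541 m from the centre of mass.
By the parallel-axis theorem, I = I_cm + md² = 0.12265 + 0.30663 = 0.42928 kg·m².
T = 2π√(I/(mgd)) = 2π√(0.42928/(1.487 × 9.786 × 0.4541)) = 1.601 s.

1.601 s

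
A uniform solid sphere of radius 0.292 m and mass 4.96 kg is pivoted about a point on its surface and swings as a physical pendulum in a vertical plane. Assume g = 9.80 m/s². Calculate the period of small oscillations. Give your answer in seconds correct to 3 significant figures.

1.28 s

I_cm = (2/5)mr² = 0.1692 kg·m². The pivot is at distance d = 0.292 m from the centre of mass.
By the parallel-axis theorem, I = I_cm + md² = 0.1692 + 0.4229 = 0.5921 kg·m².
T = 2π√(I/(mgd)) = 2π√(0.5921/(4.96 × 9.80 × 0.292)) = 1.28 s.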